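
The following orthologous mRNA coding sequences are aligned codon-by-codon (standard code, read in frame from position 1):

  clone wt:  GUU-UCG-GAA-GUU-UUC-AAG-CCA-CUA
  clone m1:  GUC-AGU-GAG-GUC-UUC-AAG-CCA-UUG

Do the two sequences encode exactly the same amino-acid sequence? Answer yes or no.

Codon 1: GUU Val / GUC Val — synonymous.
Codon 2: UCG Ser / AGU Ser — synonymous.
Codon 3: GAA Glu / GAG Glu — synonymous.
Codon 4: GUU Val / GUC Val — synonymous.
Codon 5: UUC Phe / UUC Phe — identical.
Codon 6: AAG Lys / AAG Lys — identical.
Codon 7: CCA Pro / CCA Pro — identical.
Codon 8: CUA Leu / UUG Leu — synonymous.
Nonsynonymous differences: 0 → same protein.

yes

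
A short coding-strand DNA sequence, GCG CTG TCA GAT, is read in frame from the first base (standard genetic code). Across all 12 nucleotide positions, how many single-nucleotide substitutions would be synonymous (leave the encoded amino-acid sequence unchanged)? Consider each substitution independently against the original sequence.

11

Codon 1 (GCG, Ala): 3 synonymous substitutions.
Codon 2 (CTG, Leu): 4 synonymous substitutions.
Codon 3 (TCA, Ser): 3 synonymous substitutions.
Codon 4 (GAT, Asp): 1 synonymous substitution.
Total: 3 + 4 + 3 + 1 = 11.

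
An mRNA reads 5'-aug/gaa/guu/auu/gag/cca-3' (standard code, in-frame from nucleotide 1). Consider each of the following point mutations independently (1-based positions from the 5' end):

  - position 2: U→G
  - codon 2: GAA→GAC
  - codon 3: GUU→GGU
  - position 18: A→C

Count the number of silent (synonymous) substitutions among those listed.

Codon 1: AUG (Met) → AGG (Arg) — missense.
Codon 2: GAA (Glu) → GAC (Asp) — missense.
Codon 3: GUU (Val) → GGU (Gly) — missense.
Codon 6: CCA (Pro) → CCC (Pro) — synonymous.
Synonymous: 1 of 4.

1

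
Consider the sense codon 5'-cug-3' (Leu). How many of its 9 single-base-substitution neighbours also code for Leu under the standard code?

Position 1: UUG → 1 synonymous.
Position 2: none → 0 synonymous.
Position 3: CUU, CUC, CUA → 3 synonymous.
Total: 1 + 0 + 3 = 4.

4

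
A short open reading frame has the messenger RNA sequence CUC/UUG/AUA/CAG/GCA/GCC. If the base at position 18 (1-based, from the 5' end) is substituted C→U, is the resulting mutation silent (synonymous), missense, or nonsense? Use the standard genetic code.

silent

Position 18 falls in codon 6: GCC → Ala.
After the substitution the codon is GCU → Ala.
Both encode Ala, so the change is synonymous.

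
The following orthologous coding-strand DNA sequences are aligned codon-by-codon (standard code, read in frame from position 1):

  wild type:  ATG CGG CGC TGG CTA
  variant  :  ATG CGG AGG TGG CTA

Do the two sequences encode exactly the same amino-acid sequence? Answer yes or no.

yes

Codon 1: ATG Met / ATG Met — identical.
Codon 2: CGG Arg / CGG Arg — identical.
Codon 3: CGC Arg / AGG Arg — synonymous.
Codon 4: TGG Trp / TGG Trp — identical.
Codon 5: CTA Leu / CTA Leu — identical.
Nonsynonymous differences: 0 → same protein.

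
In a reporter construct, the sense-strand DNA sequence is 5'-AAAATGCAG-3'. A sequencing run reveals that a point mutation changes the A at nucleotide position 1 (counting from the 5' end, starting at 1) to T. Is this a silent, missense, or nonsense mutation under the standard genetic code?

nonsense

Position 1 falls in codon 1: AAA → Lys.
After the substitution the codon is TAA → Stop.
The new codon is a stop codon, so this is a nonsense mutation.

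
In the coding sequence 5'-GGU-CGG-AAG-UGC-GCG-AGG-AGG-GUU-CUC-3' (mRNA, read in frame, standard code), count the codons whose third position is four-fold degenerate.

Codon 1 GGU (Gly): third position 4-fold.
Codon 2 CGG (Arg): third position 4-fold.
Codon 3 AAG (Lys): third position 2-fold.
Codon 4 UGC (Cys): third position 2-fold.
Codon 5 GCG (Ala): third position 4-fold.
Codon 6 AGG (Arg): third position 2-fold.
Codon 7 AGG (Arg): third position 2-fold.
Codon 8 GUU (Val): third position 4-fold.
Codon 9 CUC (Leu): third position 4-fold.
Four-fold degenerate third positions: 5.

5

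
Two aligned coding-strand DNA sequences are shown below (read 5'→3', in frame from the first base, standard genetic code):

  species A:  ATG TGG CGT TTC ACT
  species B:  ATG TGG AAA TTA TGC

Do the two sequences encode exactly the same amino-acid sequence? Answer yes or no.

no

Codon 1: ATG Met / ATG Met — identical.
Codon 2: TGG Trp / TGG Trp — identical.
Codon 3: CGT Arg / AAA Lys — nonsynonymous.
Codon 4: TTC Phe / TTA Leu — nonsynonymous.
Codon 5: ACT Thr / TGC Cys — nonsynonymous.
Nonsynonymous differences: 3 → different protein.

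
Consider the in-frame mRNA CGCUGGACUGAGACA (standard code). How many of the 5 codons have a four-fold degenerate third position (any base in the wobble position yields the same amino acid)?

Codon 1 CGC (Arg): third position 4-fold.
Codon 2 UGG (Trp): third position 1-fold.
Codon 3 ACU (Thr): third position 4-fold.
Codon 4 GAG (Glu): third position 2-fold.
Codon 5 ACA (Thr): third position 4-fold.
Four-fold degenerate third positions: 3.

3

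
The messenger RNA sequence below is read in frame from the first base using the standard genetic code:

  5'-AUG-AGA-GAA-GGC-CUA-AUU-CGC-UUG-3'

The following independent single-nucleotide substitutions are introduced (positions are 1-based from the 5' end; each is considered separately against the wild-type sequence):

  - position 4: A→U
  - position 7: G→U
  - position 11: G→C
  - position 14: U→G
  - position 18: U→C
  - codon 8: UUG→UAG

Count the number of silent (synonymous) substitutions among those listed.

1

Codon 2: AGA (Arg) → UGA (Stop) — nonsense.
Codon 3: GAA (Glu) → UAA (Stop) — nonsense.
Codon 4: GGC (Gly) → GCC (Ala) — missense.
Codon 5: CUA (Leu) → CGA (Arg) — missense.
Codon 6: AUU (Ile) → AUC (Ile) — synonymous.
Codon 8: UUG (Leu) → UAG (Stop) — nonsense.
Synonymous: 1 of 6.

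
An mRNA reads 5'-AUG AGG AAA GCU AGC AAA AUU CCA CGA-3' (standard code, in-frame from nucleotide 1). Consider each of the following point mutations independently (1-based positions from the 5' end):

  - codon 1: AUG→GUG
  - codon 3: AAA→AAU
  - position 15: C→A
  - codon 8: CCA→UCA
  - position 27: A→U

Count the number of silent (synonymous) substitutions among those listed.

Codon 1: AUG (Met) → GUG (Val) — missense.
Codon 3: AAA (Lys) → AAU (Asn) — missense.
Codon 5: AGC (Ser) → AGA (Arg) — missense.
Codon 8: CCA (Pro) → UCA (Ser) — missense.
Codon 9: CGA (Arg) → CGU (Arg) — synonymous.
Synonymous: 1 of 5.

1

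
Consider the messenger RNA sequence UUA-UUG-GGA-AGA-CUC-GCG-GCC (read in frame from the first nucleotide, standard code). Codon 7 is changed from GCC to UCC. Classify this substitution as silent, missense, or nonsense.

Position 19 falls in codon 7: GCC → Ala.
After the substitution the codon is UCC → Ser.
Ala ≠ Ser, so this is a missense mutation.

missense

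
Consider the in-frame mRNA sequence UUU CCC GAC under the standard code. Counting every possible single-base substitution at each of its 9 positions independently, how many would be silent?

Codon 1 (UUU, Phe): 1 synonymous substitution.
Codon 2 (CCC, Pro): 3 synonymous substitutions.
Codon 3 (GAC, Asp): 1 synonymous substitution.
Total: 1 + 3 + 1 = 5.

5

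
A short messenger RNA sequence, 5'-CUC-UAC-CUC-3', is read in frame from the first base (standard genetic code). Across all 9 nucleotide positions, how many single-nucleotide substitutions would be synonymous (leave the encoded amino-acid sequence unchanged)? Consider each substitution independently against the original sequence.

Codon 1 (CUC, Leu): 3 synonymous substitutions.
Codon 2 (UAC, Tyr): 1 synonymous substitution.
Codon 3 (CUC, Leu): 3 synonymous substitutions.
Total: 3 + 1 + 3 = 7.

7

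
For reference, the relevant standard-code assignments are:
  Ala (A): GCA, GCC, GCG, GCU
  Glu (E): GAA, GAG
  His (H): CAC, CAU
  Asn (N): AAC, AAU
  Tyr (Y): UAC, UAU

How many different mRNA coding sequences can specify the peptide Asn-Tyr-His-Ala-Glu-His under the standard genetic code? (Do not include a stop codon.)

128

Asn: 2 codons.
Tyr: 2 codons.
His: 2 codons.
Ala: 4 codons.
Glu: 2 codons.
His: 2 codons.
2 × 2 × 2 × 4 × 2 × 2 = 128.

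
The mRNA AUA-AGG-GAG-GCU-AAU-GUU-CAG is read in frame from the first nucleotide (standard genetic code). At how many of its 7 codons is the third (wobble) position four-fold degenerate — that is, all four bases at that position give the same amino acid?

2

Codon 1 AUA (Ile): third position 3-fold.
Codon 2 AGG (Arg): third position 2-fold.
Codon 3 GAG (Glu): third position 2-fold.
Codon 4 GCU (Ala): third position 4-fold.
Codon 5 AAU (Asn): third position 2-fold.
Codon 6 GUU (Val): third position 4-fold.
Codon 7 CAG (Gln): third position 2-fold.
Four-fold degenerate third positions: 2.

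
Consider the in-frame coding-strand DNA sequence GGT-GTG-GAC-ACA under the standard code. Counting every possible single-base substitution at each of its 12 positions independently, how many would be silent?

10

Codon 1 (GGT, Gly): 3 synonymous substitutions.
Codon 2 (GTG, Val): 3 synonymous substitutions.
Codon 3 (GAC, Asp): 1 synonymous substitution.
Codon 4 (ACA, Thr): 3 synonymous substitutions.
Total: 3 + 3 + 1 + 3 = 10.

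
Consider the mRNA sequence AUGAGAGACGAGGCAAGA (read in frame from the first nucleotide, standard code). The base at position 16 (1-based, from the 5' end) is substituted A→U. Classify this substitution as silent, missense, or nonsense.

nonsense

Position 16 falls in codon 6: AGA → Arg.
After the substitution the codon is UGA → Stop.
The new codon is a stop codon, so this is a nonsense mutation.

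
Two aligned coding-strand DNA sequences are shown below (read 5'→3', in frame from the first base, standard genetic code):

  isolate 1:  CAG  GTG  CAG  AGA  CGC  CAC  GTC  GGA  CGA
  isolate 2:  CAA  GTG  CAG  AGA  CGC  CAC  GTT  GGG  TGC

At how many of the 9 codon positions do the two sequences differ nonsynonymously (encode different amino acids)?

1

Codon 1: CAG Gln / CAA Gln — synonymous.
Codon 2: GTG Val / GTG Val — identical.
Codon 3: CAG Gln / CAG Gln — identical.
Codon 4: AGA Arg / AGA Arg — identical.
Codon 5: CGC Arg / CGC Arg — identical.
Codon 6: CAC His / CAC His — identical.
Codon 7: GTC Val / GTT Val — synonymous.
Codon 8: GGA Gly / GGG Gly — synonymous.
Codon 9: CGA Arg / TGC Cys — nonsynonymous.
Nonsynonymous differences: 1.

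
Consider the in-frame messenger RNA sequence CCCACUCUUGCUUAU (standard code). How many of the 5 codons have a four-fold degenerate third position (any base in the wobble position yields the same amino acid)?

Codon 1 CCC (Pro): third position 4-fold.
Codon 2 ACU (Thr): third position 4-fold.
Codon 3 CUU (Leu): third position 4-fold.
Codon 4 GCU (Ala): third position 4-fold.
Codon 5 UAU (Tyr): third position 2-fold.
Four-fold degenerate third positions: 4.

4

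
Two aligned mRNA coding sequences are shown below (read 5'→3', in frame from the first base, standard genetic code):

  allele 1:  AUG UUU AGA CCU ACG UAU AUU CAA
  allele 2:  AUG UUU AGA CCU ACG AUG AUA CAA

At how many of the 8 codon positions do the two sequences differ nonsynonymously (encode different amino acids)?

1

Codon 1: AUG Met / AUG Met — identical.
Codon 2: UUU Phe / UUU Phe — identical.
Codon 3: AGA Arg / AGA Arg — identical.
Codon 4: CCU Pro / CCU Pro — identical.
Codon 5: ACG Thr / ACG Thr — identical.
Codon 6: UAU Tyr / AUG Met — nonsynonymous.
Codon 7: AUU Ile / AUA Ile — synonymous.
Codon 8: CAA Gln / CAA Gln — identical.
Nonsynonymous differences: 1.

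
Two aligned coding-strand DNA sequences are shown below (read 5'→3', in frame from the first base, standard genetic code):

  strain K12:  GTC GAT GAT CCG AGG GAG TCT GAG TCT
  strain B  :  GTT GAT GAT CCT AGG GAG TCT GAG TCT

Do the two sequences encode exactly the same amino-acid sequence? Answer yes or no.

Codon 1: GTC Val / GTT Val — synonymous.
Codon 2: GAT Asp / GAT Asp — identical.
Codon 3: GAT Asp / GAT Asp — identical.
Codon 4: CCG Pro / CCT Pro — synonymous.
Codon 5: AGG Arg / AGG Arg — identical.
Codon 6: GAG Glu / GAG Glu — identical.
Codon 7: TCT Ser / TCT Ser — identical.
Codon 8: GAG Glu / GAG Glu — identical.
Codon 9: TCT Ser / TCT Ser — identical.
Nonsynonymous differences: 0 → same protein.

yes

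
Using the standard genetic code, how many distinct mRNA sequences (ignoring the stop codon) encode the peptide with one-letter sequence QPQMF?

32

Gln: 2 codons.
Pro: 4 codons.
Gln: 2 codons.
Met: 1 codon.
Phe: 2 codons.
2 × 4 × 2 × 1 × 2 = 32.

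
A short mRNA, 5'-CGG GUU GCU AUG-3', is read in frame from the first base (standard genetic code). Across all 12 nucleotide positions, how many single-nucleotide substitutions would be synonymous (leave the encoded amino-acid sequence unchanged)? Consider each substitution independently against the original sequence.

10

Codon 1 (CGG, Arg): 4 synonymous substitutions.
Codon 2 (GUU, Val): 3 synonymous substitutions.
Codon 3 (GCU, Ala): 3 synonymous substitutions.
Codon 4 (AUG, Met): 0 synonymous substitutions.
Total: 4 + 3 + 3 + 0 = 10.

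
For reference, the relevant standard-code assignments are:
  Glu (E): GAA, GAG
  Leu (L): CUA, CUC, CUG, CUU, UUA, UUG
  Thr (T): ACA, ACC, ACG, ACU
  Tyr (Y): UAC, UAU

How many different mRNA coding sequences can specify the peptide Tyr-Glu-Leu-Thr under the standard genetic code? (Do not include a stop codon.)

96

Tyr: 2 codons.
Glu: 2 codons.
Leu: 6 codons.
Thr: 4 codons.
2 × 2 × 6 × 4 = 96.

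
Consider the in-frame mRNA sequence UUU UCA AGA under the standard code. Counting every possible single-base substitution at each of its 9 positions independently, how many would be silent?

6

Codon 1 (UUU, Phe): 1 synonymous substitution.
Codon 2 (UCA, Ser): 3 synonymous substitutions.
Codon 3 (AGA, Arg): 2 synonymous substitutions.
Total: 1 + 3 + 2 = 6.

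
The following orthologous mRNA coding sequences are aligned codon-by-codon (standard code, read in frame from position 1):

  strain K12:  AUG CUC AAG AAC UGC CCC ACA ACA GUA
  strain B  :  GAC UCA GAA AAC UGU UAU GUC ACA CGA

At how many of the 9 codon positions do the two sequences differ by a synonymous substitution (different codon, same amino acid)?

1

Codon 1: AUG Met / GAC Asp — nonsynonymous.
Codon 2: CUC Leu / UCA Ser — nonsynonymous.
Codon 3: AAG Lys / GAA Glu — nonsynonymous.
Codon 4: AAC Asn / AAC Asn — identical.
Codon 5: UGC Cys / UGU Cys — synonymous.
Codon 6: CCC Pro / UAU Tyr — nonsynonymous.
Codon 7: ACA Thr / GUC Val — nonsynonymous.
Codon 8: ACA Thr / ACA Thr — identical.
Codon 9: GUA Val / CGA Arg — nonsynonymous.
Synonymous differences: 1.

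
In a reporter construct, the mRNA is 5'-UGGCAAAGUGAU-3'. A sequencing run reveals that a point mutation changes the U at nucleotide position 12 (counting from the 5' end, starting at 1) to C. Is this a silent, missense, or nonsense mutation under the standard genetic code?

Position 12 falls in codon 4: GAU → Asp.
After the substitution the codon is GAC → Asp.
Both encode Asp, so the change is synonymous.

silent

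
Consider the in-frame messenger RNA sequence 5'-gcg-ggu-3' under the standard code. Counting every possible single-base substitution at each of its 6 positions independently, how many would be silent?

6

Codon 1 (GCG, Ala): 3 synonymous substitutions.
Codon 2 (GGU, Gly): 3 synonymous substitutions.
Total: 3 + 3 = 6.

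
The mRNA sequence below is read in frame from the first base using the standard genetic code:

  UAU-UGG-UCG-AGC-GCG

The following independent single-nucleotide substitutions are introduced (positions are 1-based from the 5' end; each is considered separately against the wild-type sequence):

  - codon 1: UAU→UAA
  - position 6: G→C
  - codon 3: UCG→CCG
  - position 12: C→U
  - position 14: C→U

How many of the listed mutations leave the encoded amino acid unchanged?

1

Codon 1: UAU (Tyr) → UAA (Stop) — nonsense.
Codon 2: UGG (Trp) → UGC (Cys) — missense.
Codon 3: UCG (Ser) → CCG (Pro) — missense.
Codon 4: AGC (Ser) → AGU (Ser) — synonymous.
Codon 5: GCG (Ala) → GUG (Val) — missense.
Synonymous: 1 of 5.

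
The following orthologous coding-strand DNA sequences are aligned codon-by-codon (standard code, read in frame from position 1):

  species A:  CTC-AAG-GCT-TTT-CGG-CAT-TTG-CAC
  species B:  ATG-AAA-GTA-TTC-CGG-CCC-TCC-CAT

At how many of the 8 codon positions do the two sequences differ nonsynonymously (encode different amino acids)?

4

Codon 1: CTC Leu / ATG Met — nonsynonymous.
Codon 2: AAG Lys / AAA Lys — synonymous.
Codon 3: GCT Ala / GTA Val — nonsynonymous.
Codon 4: TTT Phe / TTC Phe — synonymous.
Codon 5: CGG Arg / CGG Arg — identical.
Codon 6: CAT His / CCC Pro — nonsynonymous.
Codon 7: TTG Leu / TCC Ser — nonsynonymous.
Codon 8: CAC His / CAT His — synonymous.
Nonsynonymous differences: 4.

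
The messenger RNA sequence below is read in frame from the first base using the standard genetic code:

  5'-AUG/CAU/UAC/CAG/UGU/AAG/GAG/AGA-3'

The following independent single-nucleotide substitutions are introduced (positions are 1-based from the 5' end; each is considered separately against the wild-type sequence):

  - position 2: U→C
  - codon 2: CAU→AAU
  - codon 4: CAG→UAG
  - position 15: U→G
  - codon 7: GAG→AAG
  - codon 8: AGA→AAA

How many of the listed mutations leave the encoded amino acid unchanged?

Codon 1: AUG (Met) → ACG (Thr) — missense.
Codon 2: CAU (His) → AAU (Asn) — missense.
Codon 4: CAG (Gln) → UAG (Stop) — nonsense.
Codon 5: UGU (Cys) → UGG (Trp) — missense.
Codon 7: GAG (Glu) → AAG (Lys) — missense.
Codon 8: AGA (Arg) → AAA (Lys) — missense.
Synonymous: 0 of 6.

0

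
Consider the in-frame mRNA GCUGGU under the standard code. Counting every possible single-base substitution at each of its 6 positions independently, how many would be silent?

6

Codon 1 (GCU, Ala): 3 synonymous substitutions.
Codon 2 (GGU, Gly): 3 synonymous substitutions.
Total: 3 + 3 = 6.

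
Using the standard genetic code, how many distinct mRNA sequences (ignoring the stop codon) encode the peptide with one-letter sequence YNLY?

Tyr: 2 codons.
Asn: 2 codons.
Leu: 6 codons.
Tyr: 2 codons.
2 × 2 × 6 × 2 = 48.

48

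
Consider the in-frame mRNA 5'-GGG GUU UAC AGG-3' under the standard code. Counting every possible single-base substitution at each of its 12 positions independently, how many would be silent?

9

Codon 1 (GGG, Gly): 3 synonymous substitutions.
Codon 2 (GUU, Val): 3 synonymous substitutions.
Codon 3 (UAC, Tyr): 1 synonymous substitution.
Codon 4 (AGG, Arg): 2 synonymous substitutions.
Total: 3 + 3 + 1 + 2 = 9.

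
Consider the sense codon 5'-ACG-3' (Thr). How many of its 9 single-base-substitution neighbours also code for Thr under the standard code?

3

Position 1: none → 0 synonymous.
Position 2: none → 0 synonymous.
Position 3: ACU, ACC, ACA → 3 synonymous.
Total: 0 + 0 + 3 = 3.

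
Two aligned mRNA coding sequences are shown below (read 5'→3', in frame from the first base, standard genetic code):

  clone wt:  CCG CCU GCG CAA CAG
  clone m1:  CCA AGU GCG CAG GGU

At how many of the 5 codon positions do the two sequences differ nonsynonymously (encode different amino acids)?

2

Codon 1: CCG Pro / CCA Pro — synonymous.
Codon 2: CCU Pro / AGU Ser — nonsynonymous.
Codon 3: GCG Ala / GCG Ala — identical.
Codon 4: CAA Gln / CAG Gln — synonymous.
Codon 5: CAG Gln / GGU Gly — nonsynonymous.
Nonsynonymous differences: 2.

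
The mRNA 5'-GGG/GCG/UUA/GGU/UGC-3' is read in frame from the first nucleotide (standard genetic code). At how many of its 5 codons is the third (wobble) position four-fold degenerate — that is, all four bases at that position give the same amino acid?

Codon 1 GGG (Gly): third position 4-fold.
Codon 2 GCG (Ala): third position 4-fold.
Codon 3 UUA (Leu): third position 2-fold.
Codon 4 GGU (Gly): third position 4-fold.
Codon 5 UGC (Cys): third position 2-fold.
Four-fold degenerate third positions: 3.

3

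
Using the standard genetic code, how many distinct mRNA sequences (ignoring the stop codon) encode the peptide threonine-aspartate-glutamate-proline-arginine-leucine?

Thr: 4 codons.
Asp: 2 codons.
Glu: 2 codons.
Pro: 4 codons.
Arg: 6 codons.
Leu: 6 codons.
4 × 2 × 2 × 4 × 6 × 6 = 2304.

2304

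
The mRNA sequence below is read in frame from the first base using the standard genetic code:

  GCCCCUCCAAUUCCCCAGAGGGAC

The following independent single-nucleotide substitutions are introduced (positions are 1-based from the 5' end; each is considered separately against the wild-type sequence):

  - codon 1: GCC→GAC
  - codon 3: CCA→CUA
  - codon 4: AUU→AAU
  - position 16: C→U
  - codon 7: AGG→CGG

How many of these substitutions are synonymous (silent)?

1

Codon 1: GCC (Ala) → GAC (Asp) — missense.
Codon 3: CCA (Pro) → CUA (Leu) — missense.
Codon 4: AUU (Ile) → AAU (Asn) — missense.
Codon 6: CAG (Gln) → UAG (Stop) — nonsense.
Codon 7: AGG (Arg) → CGG (Arg) — synonymous.
Synonymous: 1 of 5.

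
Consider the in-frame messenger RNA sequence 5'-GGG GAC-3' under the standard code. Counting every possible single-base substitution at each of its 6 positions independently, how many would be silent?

4

Codon 1 (GGG, Gly): 3 synonymous substitutions.
Codon 2 (GAC, Asp): 1 synonymous substitution.
Total: 3 + 1 = 4.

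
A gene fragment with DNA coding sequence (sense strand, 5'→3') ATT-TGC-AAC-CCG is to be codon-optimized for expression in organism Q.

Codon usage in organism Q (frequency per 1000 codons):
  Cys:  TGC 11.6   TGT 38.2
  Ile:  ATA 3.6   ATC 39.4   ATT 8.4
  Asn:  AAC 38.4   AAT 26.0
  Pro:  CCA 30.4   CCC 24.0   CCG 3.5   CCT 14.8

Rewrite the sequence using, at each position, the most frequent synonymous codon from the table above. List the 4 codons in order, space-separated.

ATC TGT AAC CCA

Codon 1 (Ile): best is ATC at 39.4.
Codon 2 (Cys): best is TGT at 38.2.
Codon 3 (Asn): best is AAC at 38.4.
Codon 4 (Pro): best is CCA at 30.4.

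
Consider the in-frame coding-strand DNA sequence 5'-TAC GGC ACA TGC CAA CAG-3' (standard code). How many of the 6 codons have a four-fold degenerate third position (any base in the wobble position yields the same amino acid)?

Codon 1 TAC (Tyr): third position 2-fold.
Codon 2 GGC (Gly): third position 4-fold.
Codon 3 ACA (Thr): third position 4-fold.
Codon 4 TGC (Cys): third position 2-fold.
Codon 5 CAA (Gln): third position 2-fold.
Codon 6 CAG (Gln): third position 2-fold.
Four-fold degenerate third positions: 2.

2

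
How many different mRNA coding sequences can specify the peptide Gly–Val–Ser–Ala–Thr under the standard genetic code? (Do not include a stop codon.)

Gly: 4 codons.
Val: 4 codons.
Ser: 6 codons.
Ala: 4 codons.
Thr: 4 codons.
4 × 4 × 6 × 4 × 4 = 1536.

1536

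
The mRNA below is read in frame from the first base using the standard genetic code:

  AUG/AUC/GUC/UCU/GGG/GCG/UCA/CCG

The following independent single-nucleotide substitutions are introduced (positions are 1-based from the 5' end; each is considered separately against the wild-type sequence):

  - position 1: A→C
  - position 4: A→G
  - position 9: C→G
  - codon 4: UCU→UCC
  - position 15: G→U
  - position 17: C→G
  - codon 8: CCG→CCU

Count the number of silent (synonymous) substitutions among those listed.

4

Codon 1: AUG (Met) → CUG (Leu) — missense.
Codon 2: AUC (Ile) → GUC (Val) — missense.
Codon 3: GUC (Val) → GUG (Val) — synonymous.
Codon 4: UCU (Ser) → UCC (Ser) — synonymous.
Codon 5: GGG (Gly) → GGU (Gly) — synonymous.
Codon 6: GCG (Ala) → GGG (Gly) — missense.
Codon 8: CCG (Pro) → CCU (Pro) — synonymous.
Synonymous: 4 of 7.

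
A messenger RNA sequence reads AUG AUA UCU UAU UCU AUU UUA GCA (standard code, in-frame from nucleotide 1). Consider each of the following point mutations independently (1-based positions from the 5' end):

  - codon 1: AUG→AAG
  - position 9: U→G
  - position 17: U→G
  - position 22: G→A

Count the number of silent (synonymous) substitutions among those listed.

1

Codon 1: AUG (Met) → AAG (Lys) — missense.
Codon 3: UCU (Ser) → UCG (Ser) — synonymous.
Codon 6: AUU (Ile) → AGU (Ser) — missense.
Codon 8: GCA (Ala) → ACA (Thr) — missense.
Synonymous: 1 of 4.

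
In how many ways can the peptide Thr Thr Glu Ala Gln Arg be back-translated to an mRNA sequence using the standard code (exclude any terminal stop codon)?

Thr: 4 codons.
Thr: 4 codons.
Glu: 2 codons.
Ala: 4 codons.
Gln: 2 codons.
Arg: 6 codons.
4 × 4 × 2 × 4 × 2 × 6 = 1536.

1536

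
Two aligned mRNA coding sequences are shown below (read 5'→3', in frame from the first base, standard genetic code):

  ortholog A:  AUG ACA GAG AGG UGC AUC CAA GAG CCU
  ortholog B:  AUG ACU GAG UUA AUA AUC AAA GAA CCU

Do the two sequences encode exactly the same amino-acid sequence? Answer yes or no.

no

Codon 1: AUG Met / AUG Met — identical.
Codon 2: ACA Thr / ACU Thr — synonymous.
Codon 3: GAG Glu / GAG Glu — identical.
Codon 4: AGG Arg / UUA Leu — nonsynonymous.
Codon 5: UGC Cys / AUA Ile — nonsynonymous.
Codon 6: AUC Ile / AUC Ile — identical.
Codon 7: CAA Gln / AAA Lys — nonsynonymous.
Codon 8: GAG Glu / GAA Glu — synonymous.
Codon 9: CCU Pro / CCU Pro — identical.
Nonsynonymous differences: 3 → different protein.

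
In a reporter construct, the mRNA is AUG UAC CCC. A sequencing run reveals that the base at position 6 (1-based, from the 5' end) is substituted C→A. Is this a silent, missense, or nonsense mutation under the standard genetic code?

Position 6 falls in codon 2: UAC → Tyr.
After the substitution the codon is UAA → Stop.
The new codon is a stop codon, so this is a nonsense mutation.

nonsense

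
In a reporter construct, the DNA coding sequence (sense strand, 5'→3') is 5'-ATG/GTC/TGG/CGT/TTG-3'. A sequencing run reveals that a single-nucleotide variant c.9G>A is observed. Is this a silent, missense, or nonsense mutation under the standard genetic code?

Position 9 falls in codon 3: TGG → Trp.
After the substitution the codon is TGA → Stop.
The new codon is a stop codon, so this is a nonsense mutation.

nonsense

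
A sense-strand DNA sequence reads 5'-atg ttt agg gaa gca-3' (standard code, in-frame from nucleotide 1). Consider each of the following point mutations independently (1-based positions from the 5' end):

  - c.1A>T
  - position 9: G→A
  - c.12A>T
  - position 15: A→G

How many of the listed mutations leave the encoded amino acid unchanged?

2

Codon 1: ATG (Met) → TTG (Leu) — missense.
Codon 3: AGG (Arg) → AGA (Arg) — synonymous.
Codon 4: GAA (Glu) → GAT (Asp) — missense.
Codon 5: GCA (Ala) → GCG (Ala) — synonymous.
Synonymous: 2 of 4.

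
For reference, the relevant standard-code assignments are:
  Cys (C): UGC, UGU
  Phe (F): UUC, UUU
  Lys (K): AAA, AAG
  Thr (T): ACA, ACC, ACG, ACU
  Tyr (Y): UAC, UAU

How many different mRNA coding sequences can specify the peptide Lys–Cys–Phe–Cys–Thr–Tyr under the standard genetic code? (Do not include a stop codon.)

Lys: 2 codons.
Cys: 2 codons.
Phe: 2 codons.
Cys: 2 codons.
Thr: 4 codons.
Tyr: 2 codons.
2 × 2 × 2 × 2 × 4 × 2 = 128.

128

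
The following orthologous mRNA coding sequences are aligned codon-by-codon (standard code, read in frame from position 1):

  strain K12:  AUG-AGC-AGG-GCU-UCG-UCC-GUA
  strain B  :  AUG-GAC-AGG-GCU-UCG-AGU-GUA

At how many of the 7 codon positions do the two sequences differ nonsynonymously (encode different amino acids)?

Codon 1: AUG Met / AUG Met — identical.
Codon 2: AGC Ser / GAC Asp — nonsynonymous.
Codon 3: AGG Arg / AGG Arg — identical.
Codon 4: GCU Ala / GCU Ala — identical.
Codon 5: UCG Ser / UCG Ser — identical.
Codon 6: UCC Ser / AGU Ser — synonymous.
Codon 7: GUA Val / GUA Val — identical.
Nonsynonymous differences: 1.

1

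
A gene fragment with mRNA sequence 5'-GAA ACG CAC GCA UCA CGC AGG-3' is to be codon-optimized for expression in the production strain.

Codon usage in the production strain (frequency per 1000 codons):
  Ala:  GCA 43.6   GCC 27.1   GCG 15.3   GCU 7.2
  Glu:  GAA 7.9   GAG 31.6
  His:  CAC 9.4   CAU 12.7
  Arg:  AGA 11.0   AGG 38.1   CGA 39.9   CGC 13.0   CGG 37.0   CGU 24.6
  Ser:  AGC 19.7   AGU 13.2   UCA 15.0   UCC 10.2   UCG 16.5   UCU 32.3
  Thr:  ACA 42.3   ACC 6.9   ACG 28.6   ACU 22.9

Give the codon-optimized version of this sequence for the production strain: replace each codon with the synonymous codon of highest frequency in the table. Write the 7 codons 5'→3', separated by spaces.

GAG ACA CAU GCA UCU CGA CGA

Codon 1 (Glu): best is GAG at 31.6.
Codon 2 (Thr): best is ACA at 42.3.
Codon 3 (His): best is CAU at 12.7.
Codon 4 (Ala): best is GCA at 43.6.
Codon 5 (Ser): best is UCU at 32.3.
Codon 6 (Arg): best is CGA at 39.9.
Codon 7 (Arg): best is CGA at 39.9.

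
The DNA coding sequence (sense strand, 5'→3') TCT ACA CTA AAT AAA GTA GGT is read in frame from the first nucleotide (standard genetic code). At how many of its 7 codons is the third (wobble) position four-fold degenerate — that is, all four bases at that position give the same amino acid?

5

Codon 1 TCT (Ser): third position 4-fold.
Codon 2 ACA (Thr): third position 4-fold.
Codon 3 CTA (Leu): third position 4-fold.
Codon 4 AAT (Asn): third position 2-fold.
Codon 5 AAA (Lys): third position 2-fold.
Codon 6 GTA (Val): third position 4-fold.
Codon 7 GGT (Gly): third position 4-fold.
Four-fold degenerate third positions: 5.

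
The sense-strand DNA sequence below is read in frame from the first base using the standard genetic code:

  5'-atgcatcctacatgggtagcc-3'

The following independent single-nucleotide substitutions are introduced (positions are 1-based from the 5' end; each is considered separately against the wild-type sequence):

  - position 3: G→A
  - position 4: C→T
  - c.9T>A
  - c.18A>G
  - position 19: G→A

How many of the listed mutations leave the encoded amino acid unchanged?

Codon 1: ATG (Met) → ATA (Ile) — missense.
Codon 2: CAT (His) → TAT (Tyr) — missense.
Codon 3: CCT (Pro) → CCA (Pro) — synonymous.
Codon 6: GTA (Val) → GTG (Val) — synonymous.
Codon 7: GCC (Ala) → ACC (Thr) — missense.
Synonymous: 2 of 5.

2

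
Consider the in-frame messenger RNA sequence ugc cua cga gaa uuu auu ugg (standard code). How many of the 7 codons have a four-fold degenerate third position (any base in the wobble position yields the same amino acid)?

2

Codon 1 UGC (Cys): third position 2-fold.
Codon 2 CUA (Leu): third position 4-fold.
Codon 3 CGA (Arg): third position 4-fold.
Codon 4 GAA (Glu): third position 2-fold.
Codon 5 UUU (Phe): third position 2-fold.
Codon 6 AUU (Ile): third position 3-fold.
Codon 7 UGG (Trp): third position 1-fold.
Four-fold degenerate third positions: 2.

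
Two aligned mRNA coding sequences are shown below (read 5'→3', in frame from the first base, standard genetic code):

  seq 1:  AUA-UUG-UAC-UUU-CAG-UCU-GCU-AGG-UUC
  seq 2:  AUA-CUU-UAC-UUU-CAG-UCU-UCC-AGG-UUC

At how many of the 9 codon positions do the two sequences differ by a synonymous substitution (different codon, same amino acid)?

Codon 1: AUA Ile / AUA Ile — identical.
Codon 2: UUG Leu / CUU Leu — synonymous.
Codon 3: UAC Tyr / UAC Tyr — identical.
Codon 4: UUU Phe / UUU Phe — identical.
Codon 5: CAG Gln / CAG Gln — identical.
Codon 6: UCU Ser / UCU Ser — identical.
Codon 7: GCU Ala / UCC Ser — nonsynonymous.
Codon 8: AGG Arg / AGG Arg — identical.
Codon 9: UUC Phe / UUC Phe — identical.
Synonymous differences: 1.

1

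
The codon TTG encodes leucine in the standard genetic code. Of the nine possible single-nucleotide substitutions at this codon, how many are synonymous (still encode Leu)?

2

Position 1: CTG → 1 synonymous.
Position 2: none → 0 synonymous.
Position 3: TTA → 1 synonymous.
Total: 1 + 0 + 1 = 2.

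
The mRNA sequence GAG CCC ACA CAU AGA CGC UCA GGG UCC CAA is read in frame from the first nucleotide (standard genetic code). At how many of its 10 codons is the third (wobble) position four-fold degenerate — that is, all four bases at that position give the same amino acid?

Codon 1 GAG (Glu): third position 2-fold.
Codon 2 CCC (Pro): third position 4-fold.
Codon 3 ACA (Thr): third position 4-fold.
Codon 4 CAU (His): third position 2-fold.
Codon 5 AGA (Arg): third position 2-fold.
Codon 6 CGC (Arg): third position 4-fold.
Codon 7 UCA (Ser): third position 4-fold.
Codon 8 GGG (Gly): third position 4-fold.
Codon 9 UCC (Ser): third position 4-fold.
Codon 10 CAA (Gln): third position 2-fold.
Four-fold degenerate third positions: 6.

6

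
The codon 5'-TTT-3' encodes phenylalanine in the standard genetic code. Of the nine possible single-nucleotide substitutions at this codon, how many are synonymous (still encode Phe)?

1

Position 1: none → 0 synonymous.
Position 2: none → 0 synonymous.
Position 3: TTC → 1 synonymous.
Total: 0 + 0 + 1 = 1.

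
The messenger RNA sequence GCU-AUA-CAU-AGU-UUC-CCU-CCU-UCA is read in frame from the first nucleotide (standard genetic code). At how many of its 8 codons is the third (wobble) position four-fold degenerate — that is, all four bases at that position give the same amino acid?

4

Codon 1 GCU (Ala): third position 4-fold.
Codon 2 AUA (Ile): third position 3-fold.
Codon 3 CAU (His): third position 2-fold.
Codon 4 AGU (Ser): third position 2-fold.
Codon 5 UUC (Phe): third position 2-fold.
Codon 6 CCU (Pro): third position 4-fold.
Codon 7 CCU (Pro): third position 4-fold.
Codon 8 UCA (Ser): third position 4-fold.
Four-fold degenerate third positions: 4.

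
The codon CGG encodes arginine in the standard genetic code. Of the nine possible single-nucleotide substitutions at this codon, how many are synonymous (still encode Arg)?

Position 1: AGG → 1 synonymous.
Position 2: none → 0 synonymous.
Position 3: CGU, CGC, CGA → 3 synonymous.
Total: 1 + 0 + 3 = 4.

4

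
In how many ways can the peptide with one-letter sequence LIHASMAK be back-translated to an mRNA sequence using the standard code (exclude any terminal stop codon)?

6912

Leu: 6 codons.
Ile: 3 codons.
His: 2 codons.
Ala: 4 codons.
Ser: 6 codons.
Met: 1 codon.
Ala: 4 codons.
Lys: 2 codons.
6 × 3 × 2 × 4 × 6 × 1 × 4 × 2 = 6912.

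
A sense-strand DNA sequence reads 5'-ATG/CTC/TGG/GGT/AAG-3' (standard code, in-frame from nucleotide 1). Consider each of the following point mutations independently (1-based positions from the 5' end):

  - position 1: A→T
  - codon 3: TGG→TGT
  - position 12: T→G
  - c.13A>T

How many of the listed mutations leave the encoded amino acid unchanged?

1

Codon 1: ATG (Met) → TTG (Leu) — missense.
Codon 3: TGG (Trp) → TGT (Cys) — missense.
Codon 4: GGT (Gly) → GGG (Gly) — synonymous.
Codon 5: AAG (Lys) → TAG (Stop) — nonsense.
Synonymous: 1 of 4.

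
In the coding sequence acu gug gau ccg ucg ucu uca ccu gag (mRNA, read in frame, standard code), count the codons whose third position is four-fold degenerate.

Codon 1 ACU (Thr): third position 4-fold.
Codon 2 GUG (Val): third position 4-fold.
Codon 3 GAU (Asp): third position 2-fold.
Codon 4 CCG (Pro): third position 4-fold.
Codon 5 UCG (Ser): third position 4-fold.
Codon 6 UCU (Ser): third position 4-fold.
Codon 7 UCA (Ser): third position 4-fold.
Codon 8 CCU (Pro): third position 4-fold.
Codon 9 GAG (Glu): third position 2-fold.
Four-fold degenerate third positions: 7.

7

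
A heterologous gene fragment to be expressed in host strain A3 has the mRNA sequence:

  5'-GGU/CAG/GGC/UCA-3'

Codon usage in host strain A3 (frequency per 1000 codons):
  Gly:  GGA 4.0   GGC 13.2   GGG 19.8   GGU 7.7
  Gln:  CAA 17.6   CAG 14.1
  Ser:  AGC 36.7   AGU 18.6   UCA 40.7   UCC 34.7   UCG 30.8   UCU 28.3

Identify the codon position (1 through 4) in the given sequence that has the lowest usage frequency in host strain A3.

Codon 1 GGU (Gly): 7.7 per 1000.
Codon 2 CAG (Gln): 14.1 per 1000.
Codon 3 GGC (Gly): 13.2 per 1000.
Codon 4 UCA (Ser): 40.7 per 1000.
Lowest frequency is 7.7 at codon 1.

1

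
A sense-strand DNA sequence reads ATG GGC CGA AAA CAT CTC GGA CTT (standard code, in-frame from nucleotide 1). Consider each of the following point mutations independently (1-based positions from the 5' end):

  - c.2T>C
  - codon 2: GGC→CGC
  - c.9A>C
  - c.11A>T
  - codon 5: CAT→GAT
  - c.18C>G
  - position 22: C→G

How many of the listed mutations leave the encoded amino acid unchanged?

Codon 1: ATG (Met) → ACG (Thr) — missense.
Codon 2: GGC (Gly) → CGC (Arg) — missense.
Codon 3: CGA (Arg) → CGC (Arg) — synonymous.
Codon 4: AAA (Lys) → ATA (Ile) — missense.
Codon 5: CAT (His) → GAT (Asp) — missense.
Codon 6: CTC (Leu) → CTG (Leu) — synonymous.
Codon 8: CTT (Leu) → GTT (Val) — missense.
Synonymous: 2 of 7.

2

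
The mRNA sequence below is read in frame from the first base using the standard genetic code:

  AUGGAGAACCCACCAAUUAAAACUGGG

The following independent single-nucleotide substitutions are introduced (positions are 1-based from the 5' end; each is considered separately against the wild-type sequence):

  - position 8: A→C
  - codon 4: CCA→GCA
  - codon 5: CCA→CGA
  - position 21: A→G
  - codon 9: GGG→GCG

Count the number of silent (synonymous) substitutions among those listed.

Codon 3: AAC (Asn) → ACC (Thr) — missense.
Codon 4: CCA (Pro) → GCA (Ala) — missense.
Codon 5: CCA (Pro) → CGA (Arg) — missense.
Codon 7: AAA (Lys) → AAG (Lys) — synonymous.
Codon 9: GGG (Gly) → GCG (Ala) — missense.
Synonymous: 1 of 5.

1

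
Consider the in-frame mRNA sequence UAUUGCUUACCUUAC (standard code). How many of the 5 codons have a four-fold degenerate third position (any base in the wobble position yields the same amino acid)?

1

Codon 1 UAU (Tyr): third position 2-fold.
Codon 2 UGC (Cys): third position 2-fold.
Codon 3 UUA (Leu): third position 2-fold.
Codon 4 CCU (Pro): third position 4-fold.
Codon 5 UAC (Tyr): third position 2-fold.
Four-fold degenerate third positions: 1.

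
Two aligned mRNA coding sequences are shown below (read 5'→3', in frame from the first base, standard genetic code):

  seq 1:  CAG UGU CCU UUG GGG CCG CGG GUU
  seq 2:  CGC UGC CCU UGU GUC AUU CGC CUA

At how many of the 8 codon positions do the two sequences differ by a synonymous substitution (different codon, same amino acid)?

2

Codon 1: CAG Gln / CGC Arg — nonsynonymous.
Codon 2: UGU Cys / UGC Cys — synonymous.
Codon 3: CCU Pro / CCU Pro — identical.
Codon 4: UUG Leu / UGU Cys — nonsynonymous.
Codon 5: GGG Gly / GUC Val — nonsynonymous.
Codon 6: CCG Pro / AUU Ile — nonsynonymous.
Codon 7: CGG Arg / CGC Arg — synonymous.
Codon 8: GUU Val / CUA Leu — nonsynonymous.
Synonymous differences: 2.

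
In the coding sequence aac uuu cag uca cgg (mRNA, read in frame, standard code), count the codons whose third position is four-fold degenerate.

2

Codon 1 AAC (Asn): third position 2-fold.
Codon 2 UUU (Phe): third position 2-fold.
Codon 3 CAG (Gln): third position 2-fold.
Codon 4 UCA (Ser): third position 4-fold.
Codon 5 CGG (Arg): third position 4-fold.
Four-fold degenerate third positions: 2.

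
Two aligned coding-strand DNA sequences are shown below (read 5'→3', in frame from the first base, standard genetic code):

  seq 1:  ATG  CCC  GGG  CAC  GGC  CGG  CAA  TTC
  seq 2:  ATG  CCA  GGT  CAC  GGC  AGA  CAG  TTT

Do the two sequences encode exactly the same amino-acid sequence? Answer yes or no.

yes

Codon 1: ATG Met / ATG Met — identical.
Codon 2: CCC Pro / CCA Pro — synonymous.
Codon 3: GGG Gly / GGT Gly — synonymous.
Codon 4: CAC His / CAC His — identical.
Codon 5: GGC Gly / GGC Gly — identical.
Codon 6: CGG Arg / AGA Arg — synonymous.
Codon 7: CAA Gln / CAG Gln — synonymous.
Codon 8: TTC Phe / TTT Phe — synonymous.
Nonsynonymous differences: 0 → same protein.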